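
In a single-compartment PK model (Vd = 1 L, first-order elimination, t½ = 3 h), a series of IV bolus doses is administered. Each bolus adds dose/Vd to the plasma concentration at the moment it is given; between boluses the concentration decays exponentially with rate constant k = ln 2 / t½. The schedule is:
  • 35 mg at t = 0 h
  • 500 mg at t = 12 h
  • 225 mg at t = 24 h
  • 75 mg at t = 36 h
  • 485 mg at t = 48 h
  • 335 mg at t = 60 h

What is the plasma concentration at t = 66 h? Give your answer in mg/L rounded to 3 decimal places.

k = ln 2 / 3 = 0.23105 per h
Dose 1 (35 mg at t=0 h): 35·exp(−0.23105·66) = 0.000 mg/L
Dose 2 (500 mg at t=12 h): 500·exp(−0.23105·54) = 0.002 mg/L
Dose 3 (225 mg at t=24 h): 225·exp(−0.23105·42) = 0.014 mg/L
Dose 4 (75 mg at t=36 h): 75·exp(−0.23105·30) = 0.073 mg/L
Dose 5 (485 mg at t=48 h): 485·exp(−0.23105·18) = 7.578 mg/L
Dose 6 (335 mg at t=60 h): 335·exp(−0.23105·6) = 83.750 mg/L
C(66) = 0.000 + 0.002 + 0.014 + 0.073 + 7.578 + 83.750 = 91.417 mg/L

91.417 mg/L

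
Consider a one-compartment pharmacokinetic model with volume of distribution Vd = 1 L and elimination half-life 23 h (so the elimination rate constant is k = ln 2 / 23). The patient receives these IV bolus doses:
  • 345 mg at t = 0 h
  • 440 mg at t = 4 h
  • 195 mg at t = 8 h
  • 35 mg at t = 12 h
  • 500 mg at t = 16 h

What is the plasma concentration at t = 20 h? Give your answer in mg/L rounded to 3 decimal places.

k = ln 2 / 23 = 0.03014 per h
Dose 1 (345 mg at t=0 h): 345·exp(−0.03014·20) = 188.823 mg/L
Dose 2 (440 mg at t=4 h): 440·exp(−0.03014·16) = 271.669 mg/L
Dose 3 (195 mg at t=8 h): 195·exp(−0.03014·12) = 135.824 mg/L
Dose 4 (35 mg at t=12 h): 35·exp(−0.03014·8) = 27.502 mg/L
Dose 5 (500 mg at t=16 h): 500·exp(−0.03014·4) = 443.218 mg/L
C(20) = 188.823 + 271.669 + 135.824 + 27.502 + 443.218 = 1067.035 mg/L

1067.035 mg/L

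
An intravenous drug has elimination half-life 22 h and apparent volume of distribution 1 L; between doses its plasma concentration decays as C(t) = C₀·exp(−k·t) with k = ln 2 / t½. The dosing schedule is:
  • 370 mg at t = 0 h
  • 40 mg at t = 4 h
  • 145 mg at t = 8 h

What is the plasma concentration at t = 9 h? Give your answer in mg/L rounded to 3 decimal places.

453.319 mg/L

k = ln 2 / 22 = 0.03151 per h
Dose 1 (370 mg at t=0 h): 370·exp(−0.03151·9) = 278.646 mg/L
Dose 2 (40 mg at t=4 h): 40·exp(−0.03151·5) = 34.170 mg/L
Dose 3 (145 mg at t=8 h): 145·exp(−0.03151·1) = 140.503 mg/L
C(9) = 278.646 + 34.170 + 140.503 = 453.319 mg/L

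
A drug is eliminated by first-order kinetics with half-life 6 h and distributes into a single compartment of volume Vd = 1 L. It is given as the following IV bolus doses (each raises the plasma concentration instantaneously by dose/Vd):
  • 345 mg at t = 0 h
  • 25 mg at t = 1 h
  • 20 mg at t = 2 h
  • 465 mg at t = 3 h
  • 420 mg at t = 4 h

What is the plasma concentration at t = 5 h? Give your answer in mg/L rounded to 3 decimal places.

966.764 mg/L

k = ln 2 / 6 = 0.11552 per h
Dose 1 (345 mg at t=0 h): 345·exp(−0.11552·5) = 193.625 mg/L
Dose 2 (25 mg at t=1 h): 25·exp(−0.11552·4) = 15.749 mg/L
Dose 3 (20 mg at t=2 h): 20·exp(−0.11552·3) = 14.142 mg/L
Dose 4 (465 mg at t=3 h): 465·exp(−0.11552·2) = 369.071 mg/L
Dose 5 (420 mg at t=4 h): 420·exp(−0.11552·1) = 374.177 mg/L
C(5) = 193.625 + 15.749 + 14.142 + 369.071 + 374.177 = 966.764 mg/L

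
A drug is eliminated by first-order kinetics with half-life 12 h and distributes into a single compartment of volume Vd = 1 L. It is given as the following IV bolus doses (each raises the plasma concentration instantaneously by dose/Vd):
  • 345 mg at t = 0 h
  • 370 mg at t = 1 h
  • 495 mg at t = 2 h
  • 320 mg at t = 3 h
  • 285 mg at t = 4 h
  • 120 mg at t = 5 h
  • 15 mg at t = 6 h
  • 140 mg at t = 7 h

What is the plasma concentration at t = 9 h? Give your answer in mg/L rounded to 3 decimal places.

1440.963 mg/L

k = ln 2 / 12 = 0.05776 per h
Dose 1 (345 mg at t=0 h): 345·exp(−0.05776·9) = 205.138 mg/L
Dose 2 (370 mg at t=1 h): 370·exp(−0.05776·8) = 233.085 mg/L
Dose 3 (495 mg at t=2 h): 495·exp(−0.05776·7) = 330.373 mg/L
Dose 4 (320 mg at t=3 h): 320·exp(−0.05776·6) = 226.274 mg/L
Dose 5 (285 mg at t=4 h): 285·exp(−0.05776·5) = 213.509 mg/L
Dose 6 (120 mg at t=5 h): 120·exp(−0.05776·4) = 95.244 mg/L
Dose 7 (15 mg at t=6 h): 15·exp(−0.05776·3) = 12.613 mg/L
Dose 8 (140 mg at t=7 h): 140·exp(−0.05776·2) = 124.726 mg/L
C(9) = 205.138 + 233.085 + 330.373 + 226.274 + 213.509 + 95.244 + 12.613 + 124.726 = 1440.963 mg/L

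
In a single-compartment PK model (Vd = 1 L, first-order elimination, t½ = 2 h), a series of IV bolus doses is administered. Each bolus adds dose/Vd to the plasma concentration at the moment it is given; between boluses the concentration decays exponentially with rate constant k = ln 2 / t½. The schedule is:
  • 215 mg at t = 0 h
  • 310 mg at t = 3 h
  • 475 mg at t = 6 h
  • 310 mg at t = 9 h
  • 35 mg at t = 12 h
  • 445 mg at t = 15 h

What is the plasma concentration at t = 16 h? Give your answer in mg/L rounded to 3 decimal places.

369.922 mg/L

k = ln 2 / 2 = 0.34657 per h
Dose 1 (215 mg at t=0 h): 215·exp(−0.34657·16) = 0.840 mg/L
Dose 2 (310 mg at t=3 h): 310·exp(−0.34657·13) = 3.425 mg/L
Dose 3 (475 mg at t=6 h): 475·exp(−0.34657·10) = 14.844 mg/L
Dose 4 (310 mg at t=9 h): 310·exp(−0.34657·7) = 27.400 mg/L
Dose 5 (35 mg at t=12 h): 35·exp(−0.34657·4) = 8.750 mg/L
Dose 6 (445 mg at t=15 h): 445·exp(−0.34657·1) = 314.663 mg/L
C(16) = 0.840 + 3.425 + 14.844 + 27.400 + 8.750 + 314.663 = 369.922 mg/L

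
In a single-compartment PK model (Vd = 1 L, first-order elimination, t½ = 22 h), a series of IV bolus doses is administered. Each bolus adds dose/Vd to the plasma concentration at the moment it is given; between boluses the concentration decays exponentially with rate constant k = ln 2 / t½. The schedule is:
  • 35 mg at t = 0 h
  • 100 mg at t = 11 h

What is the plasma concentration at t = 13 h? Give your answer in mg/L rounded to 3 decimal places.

117.130 mg/L

k = ln 2 / 22 = 0.03151 per h
Dose 1 (35 mg at t=0 h): 35·exp(−0.03151·13) = 23.237 mg/L
Dose 2 (100 mg at t=11 h): 100·exp(−0.03151·2) = 93.893 mg/L
C(13) = 23.237 + 93.893 = 117.130 mg/L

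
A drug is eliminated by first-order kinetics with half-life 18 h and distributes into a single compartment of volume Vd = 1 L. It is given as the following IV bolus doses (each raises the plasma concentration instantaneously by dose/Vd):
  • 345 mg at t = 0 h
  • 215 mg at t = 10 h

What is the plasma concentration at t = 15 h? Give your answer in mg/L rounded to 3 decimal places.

k = ln 2 / 18 = 0.03851 per h
Dose 1 (345 mg at t=0 h): 345·exp(−0.03851·15) = 193.625 mg/L
Dose 2 (215 mg at t=10 h): 215·exp(−0.03851·5) = 177.345 mg/L
C(15) = 193.625 + 177.345 = 370.970 mg/L

370.970 mg/L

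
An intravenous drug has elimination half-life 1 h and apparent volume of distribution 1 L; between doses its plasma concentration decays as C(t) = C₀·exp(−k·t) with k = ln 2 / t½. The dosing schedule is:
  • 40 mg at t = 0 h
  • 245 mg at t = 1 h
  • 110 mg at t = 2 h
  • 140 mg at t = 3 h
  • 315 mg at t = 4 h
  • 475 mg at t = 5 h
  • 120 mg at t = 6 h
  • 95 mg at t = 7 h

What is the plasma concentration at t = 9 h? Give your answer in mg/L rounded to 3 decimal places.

82.363 mg/L

k = ln 2 / 1 = 0.69315 per h
Dose 1 (40 mg at t=0 h): 40·exp(−0.69315·9) = 0.078 mg/L
Dose 2 (245 mg at t=1 h): 245·exp(−0.69315·8) = 0.957 mg/L
Dose 3 (110 mg at t=2 h): 110·exp(−0.69315·7) = 0.859 mg/L
Dose 4 (140 mg at t=3 h): 140·exp(−0.69315·6) = 2.188 mg/L
Dose 5 (315 mg at t=4 h): 315·exp(−0.69315·5) = 9.844 mg/L
Dose 6 (475 mg at t=5 h): 475·exp(−0.69315·4) = 29.688 mg/L
Dose 7 (120 mg at t=6 h): 120·exp(−0.69315·3) = 15.000 mg/L
Dose 8 (95 mg at t=7 h): 95·exp(−0.69315·2) = 23.750 mg/L
C(9) = 0.078 + 0.957 + 0.859 + 2.188 + 9.844 + 29.688 + 15.000 + 23.750 = 82.363 mg/L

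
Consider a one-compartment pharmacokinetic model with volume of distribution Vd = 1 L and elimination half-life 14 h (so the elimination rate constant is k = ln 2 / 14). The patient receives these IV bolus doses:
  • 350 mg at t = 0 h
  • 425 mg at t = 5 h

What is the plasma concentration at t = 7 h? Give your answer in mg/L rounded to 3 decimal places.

k = ln 2 / 14 = 0.04951 per h
Dose 1 (350 mg at t=0 h): 350·exp(−0.04951·7) = 247.487 mg/L
Dose 2 (425 mg at t=5 h): 425·exp(−0.04951·2) = 384.933 mg/L
C(7) = 247.487 + 384.933 = 632.420 mg/L

632.420 mg/L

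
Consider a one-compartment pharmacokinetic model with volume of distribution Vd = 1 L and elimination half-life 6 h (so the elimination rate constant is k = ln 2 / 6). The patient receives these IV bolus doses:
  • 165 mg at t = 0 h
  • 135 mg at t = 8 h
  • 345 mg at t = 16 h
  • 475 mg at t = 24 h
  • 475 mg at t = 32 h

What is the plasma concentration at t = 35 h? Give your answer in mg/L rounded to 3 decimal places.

516.448 mg/L

k = ln 2 / 6 = 0.11552 per h
Dose 1 (165 mg at t=0 h): 165·exp(−0.11552·35) = 2.894 mg/L
Dose 2 (135 mg at t=8 h): 135·exp(−0.11552·27) = 5.966 mg/L
Dose 3 (345 mg at t=16 h): 345·exp(−0.11552·19) = 38.420 mg/L
Dose 4 (475 mg at t=24 h): 475·exp(−0.11552·11) = 133.292 mg/L
Dose 5 (475 mg at t=32 h): 475·exp(−0.11552·3) = 335.876 mg/L
C(35) = 2.894 + 5.966 + 38.420 + 133.292 + 335.876 = 516.448 mg/L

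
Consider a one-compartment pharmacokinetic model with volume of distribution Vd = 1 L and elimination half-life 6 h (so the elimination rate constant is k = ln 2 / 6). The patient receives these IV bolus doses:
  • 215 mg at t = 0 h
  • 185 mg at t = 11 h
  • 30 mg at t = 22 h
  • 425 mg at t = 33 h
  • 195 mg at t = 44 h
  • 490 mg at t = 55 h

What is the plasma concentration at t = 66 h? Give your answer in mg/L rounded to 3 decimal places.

k = ln 2 / 6 = 0.11552 per h
Dose 1 (215 mg at t=0 h): 215·exp(−0.11552·66) = 0.105 mg/L
Dose 2 (185 mg at t=11 h): 185·exp(−0.11552·55) = 0.322 mg/L
Dose 3 (30 mg at t=22 h): 30·exp(−0.11552·44) = 0.186 mg/L
Dose 4 (425 mg at t=33 h): 425·exp(−0.11552·33) = 9.391 mg/L
Dose 5 (195 mg at t=44 h): 195·exp(−0.11552·22) = 15.355 mg/L
Dose 6 (490 mg at t=55 h): 490·exp(−0.11552·11) = 137.502 mg/L
C(66) = 0.105 + 0.322 + 0.186 + 9.391 + 15.355 + 137.502 = 162.861 mg/L

162.861 mg/L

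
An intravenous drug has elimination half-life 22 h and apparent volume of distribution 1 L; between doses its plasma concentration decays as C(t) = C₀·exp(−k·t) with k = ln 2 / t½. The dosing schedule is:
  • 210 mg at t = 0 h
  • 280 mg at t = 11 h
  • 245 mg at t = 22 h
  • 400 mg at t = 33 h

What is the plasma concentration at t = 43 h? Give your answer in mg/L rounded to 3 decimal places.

k = ln 2 / 22 = 0.03151 per h
Dose 1 (210 mg at t=0 h): 210·exp(−0.03151·43) = 54.180 mg/L
Dose 2 (280 mg at t=11 h): 280·exp(−0.03151·32) = 102.164 mg/L
Dose 3 (245 mg at t=22 h): 245·exp(−0.03151·21) = 126.421 mg/L
Dose 4 (400 mg at t=33 h): 400·exp(−0.03151·10) = 291.896 mg/L
C(43) = 54.180 + 102.164 + 126.421 + 291.896 = 574.661 mg/L

574.661 mg/L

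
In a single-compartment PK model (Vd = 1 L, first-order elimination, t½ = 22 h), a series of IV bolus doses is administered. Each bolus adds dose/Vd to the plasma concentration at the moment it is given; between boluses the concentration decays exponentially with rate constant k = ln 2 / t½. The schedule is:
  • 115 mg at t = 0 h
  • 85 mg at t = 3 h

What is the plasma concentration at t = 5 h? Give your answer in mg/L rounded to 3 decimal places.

k = ln 2 / 22 = 0.03151 per h
Dose 1 (115 mg at t=0 h): 115·exp(−0.03151·5) = 98.239 mg/L
Dose 2 (85 mg at t=3 h): 85·exp(−0.03151·2) = 79.809 mg/L
C(5) = 98.239 + 79.809 = 178.048 mg/L

178.048 mg/L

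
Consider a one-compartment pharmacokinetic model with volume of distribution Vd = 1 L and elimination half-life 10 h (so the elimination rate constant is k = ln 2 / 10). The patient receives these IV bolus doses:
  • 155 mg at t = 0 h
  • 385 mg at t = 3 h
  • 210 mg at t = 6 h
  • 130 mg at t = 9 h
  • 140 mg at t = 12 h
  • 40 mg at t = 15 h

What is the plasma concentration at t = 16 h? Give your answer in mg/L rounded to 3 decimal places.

535.935 mg/L

k = ln 2 / 10 = 0.06931 per h
Dose 1 (155 mg at t=0 h): 155·exp(−0.06931·16) = 51.131 mg/L
Dose 2 (385 mg at t=3 h): 385·exp(−0.06931·13) = 156.359 mg/L
Dose 3 (210 mg at t=6 h): 210·exp(−0.06931·10) = 105.000 mg/L
Dose 4 (130 mg at t=9 h): 130·exp(−0.06931·7) = 80.024 mg/L
Dose 5 (140 mg at t=12 h): 140·exp(−0.06931·4) = 106.100 mg/L
Dose 6 (40 mg at t=15 h): 40·exp(−0.06931·1) = 37.321 mg/L
C(16) = 51.131 + 156.359 + 105.000 + 80.024 + 106.100 + 37.321 = 535.935 mg/L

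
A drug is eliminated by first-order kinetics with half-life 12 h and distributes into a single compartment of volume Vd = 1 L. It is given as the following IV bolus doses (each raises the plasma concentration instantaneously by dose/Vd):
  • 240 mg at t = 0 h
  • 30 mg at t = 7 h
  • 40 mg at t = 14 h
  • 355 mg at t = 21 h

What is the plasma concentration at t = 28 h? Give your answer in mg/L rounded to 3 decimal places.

k = ln 2 / 12 = 0.05776 per h
Dose 1 (240 mg at t=0 h): 240·exp(−0.05776·28) = 47.622 mg/L
Dose 2 (30 mg at t=7 h): 30·exp(−0.05776·21) = 8.919 mg/L
Dose 3 (40 mg at t=14 h): 40·exp(−0.05776·14) = 17.818 mg/L
Dose 4 (355 mg at t=21 h): 355·exp(−0.05776·7) = 236.934 mg/L
C(28) = 47.622 + 8.919 + 17.818 + 236.934 = 311.293 mg/L

311.293 mg/L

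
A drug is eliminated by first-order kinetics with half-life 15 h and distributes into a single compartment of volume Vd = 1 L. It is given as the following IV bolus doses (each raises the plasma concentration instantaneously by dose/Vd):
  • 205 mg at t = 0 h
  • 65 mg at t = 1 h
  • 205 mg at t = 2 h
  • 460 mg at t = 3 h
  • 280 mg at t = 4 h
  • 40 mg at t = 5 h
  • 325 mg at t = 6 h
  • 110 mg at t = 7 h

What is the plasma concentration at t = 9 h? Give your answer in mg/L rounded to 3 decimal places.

k = ln 2 / 15 = 0.04621 per h
Dose 1 (205 mg at t=0 h): 205·exp(−0.04621·9) = 135.250 mg/L
Dose 2 (65 mg at t=1 h): 65·exp(−0.04621·8) = 44.912 mg/L
Dose 3 (205 mg at t=2 h): 205·exp(−0.04621·7) = 148.345 mg/L
Dose 4 (460 mg at t=3 h): 460·exp(−0.04621·6) = 348.615 mg/L
Dose 5 (280 mg at t=4 h): 280·exp(−0.04621·5) = 222.236 mg/L
Dose 6 (40 mg at t=5 h): 40·exp(−0.04621·4) = 33.250 mg/L
Dose 7 (325 mg at t=6 h): 325·exp(−0.04621·3) = 282.929 mg/L
Dose 8 (110 mg at t=7 h): 110·exp(−0.04621·2) = 100.289 mg/L
C(9) = 135.250 + 44.912 + 148.345 + 348.615 + 222.236 + 33.250 + 282.929 + 100.289 = 1315.826 mg/L

1315.826 mg/L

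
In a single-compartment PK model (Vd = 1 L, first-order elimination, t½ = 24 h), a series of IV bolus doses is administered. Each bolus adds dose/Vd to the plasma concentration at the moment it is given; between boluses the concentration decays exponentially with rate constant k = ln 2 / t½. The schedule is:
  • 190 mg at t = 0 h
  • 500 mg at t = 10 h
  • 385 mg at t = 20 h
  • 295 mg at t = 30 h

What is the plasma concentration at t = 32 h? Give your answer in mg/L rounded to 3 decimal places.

k = ln 2 / 24 = 0.02888 per h
Dose 1 (190 mg at t=0 h): 190·exp(−0.02888·32) = 75.402 mg/L
Dose 2 (500 mg at t=10 h): 500·exp(−0.02888·22) = 264.866 mg/L
Dose 3 (385 mg at t=20 h): 385·exp(−0.02888·12) = 272.236 mg/L
Dose 4 (295 mg at t=30 h): 295·exp(−0.02888·2) = 278.443 mg/L
C(32) = 75.402 + 264.866 + 272.236 + 278.443 = 890.946 mg/L

890.946 mg/L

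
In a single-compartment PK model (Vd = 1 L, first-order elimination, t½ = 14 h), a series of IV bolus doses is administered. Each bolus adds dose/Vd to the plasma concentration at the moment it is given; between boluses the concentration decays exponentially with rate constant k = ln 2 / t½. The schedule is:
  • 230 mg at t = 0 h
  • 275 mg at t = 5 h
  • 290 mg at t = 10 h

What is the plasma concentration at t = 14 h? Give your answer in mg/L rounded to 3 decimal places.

529.019 mg/L

k = ln 2 / 14 = 0.04951 per h
Dose 1 (230 mg at t=0 h): 230·exp(−0.04951·14) = 115.000 mg/L
Dose 2 (275 mg at t=5 h): 275·exp(−0.04951·9) = 176.122 mg/L
Dose 3 (290 mg at t=10 h): 290·exp(−0.04951·4) = 237.897 mg/L
C(14) = 115.000 + 176.122 + 237.897 = 529.019 mg/L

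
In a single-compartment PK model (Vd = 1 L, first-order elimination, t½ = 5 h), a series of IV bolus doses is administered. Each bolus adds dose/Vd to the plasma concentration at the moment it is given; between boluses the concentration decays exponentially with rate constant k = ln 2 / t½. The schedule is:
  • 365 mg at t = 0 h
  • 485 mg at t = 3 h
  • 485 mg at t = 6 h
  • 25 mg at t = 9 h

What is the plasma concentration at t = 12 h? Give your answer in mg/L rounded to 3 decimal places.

436.037 mg/L

k = ln 2 / 5 = 0.13863 per h
Dose 1 (365 mg at t=0 h): 365·exp(−0.13863·12) = 69.155 mg/L
Dose 2 (485 mg at t=3 h): 485·exp(−0.13863·9) = 139.280 mg/L
Dose 3 (485 mg at t=6 h): 485·exp(−0.13863·6) = 211.109 mg/L
Dose 4 (25 mg at t=9 h): 25·exp(−0.13863·3) = 16.494 mg/L
C(12) = 69.155 + 139.280 + 211.109 + 16.494 = 436.037 mg/L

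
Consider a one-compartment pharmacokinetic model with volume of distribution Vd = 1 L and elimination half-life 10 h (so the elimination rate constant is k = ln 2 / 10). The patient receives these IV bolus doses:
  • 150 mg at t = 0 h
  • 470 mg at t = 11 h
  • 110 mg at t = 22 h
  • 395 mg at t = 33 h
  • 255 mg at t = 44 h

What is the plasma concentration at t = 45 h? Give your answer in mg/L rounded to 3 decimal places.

k = ln 2 / 10 = 0.06931 per h
Dose 1 (150 mg at t=0 h): 150·exp(−0.06931·45) = 6.629 mg/L
Dose 2 (470 mg at t=11 h): 470·exp(−0.06931·34) = 44.524 mg/L
Dose 3 (110 mg at t=22 h): 110·exp(−0.06931·23) = 22.337 mg/L
Dose 4 (395 mg at t=33 h): 395·exp(−0.06931·12) = 171.934 mg/L
Dose 5 (255 mg at t=44 h): 255·exp(−0.06931·1) = 237.923 mg/L
C(45) = 6.629 + 44.524 + 22.337 + 171.934 + 237.923 = 483.347 mg/L

483.347 mg/L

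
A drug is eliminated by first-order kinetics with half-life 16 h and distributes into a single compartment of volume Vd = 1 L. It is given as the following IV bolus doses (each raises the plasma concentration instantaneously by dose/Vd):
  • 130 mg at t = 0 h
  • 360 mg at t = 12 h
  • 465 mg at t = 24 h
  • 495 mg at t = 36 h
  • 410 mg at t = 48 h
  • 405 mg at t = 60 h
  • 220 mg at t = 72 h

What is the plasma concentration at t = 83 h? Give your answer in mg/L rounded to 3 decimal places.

k = ln 2 / 16 = 0.04332 per h
Dose 1 (130 mg at t=0 h): 130·exp(−0.04332·83) = 3.567 mg/L
Dose 2 (360 mg at t=12 h): 360·exp(−0.04332·71) = 16.614 mg/L
Dose 3 (465 mg at t=24 h): 465·exp(−0.04332·59) = 36.091 mg/L
Dose 4 (495 mg at t=36 h): 495·exp(−0.04332·47) = 64.614 mg/L
Dose 5 (410 mg at t=48 h): 410·exp(−0.04332·35) = 90.008 mg/L
Dose 6 (405 mg at t=60 h): 405·exp(−0.04332·23) = 149.529 mg/L
Dose 7 (220 mg at t=72 h): 220·exp(−0.04332·11) = 136.604 mg/L
C(83) = 3.567 + 16.614 + 36.091 + 64.614 + 90.008 + 149.529 + 136.604 = 497.029 mg/L

497.029 mg/L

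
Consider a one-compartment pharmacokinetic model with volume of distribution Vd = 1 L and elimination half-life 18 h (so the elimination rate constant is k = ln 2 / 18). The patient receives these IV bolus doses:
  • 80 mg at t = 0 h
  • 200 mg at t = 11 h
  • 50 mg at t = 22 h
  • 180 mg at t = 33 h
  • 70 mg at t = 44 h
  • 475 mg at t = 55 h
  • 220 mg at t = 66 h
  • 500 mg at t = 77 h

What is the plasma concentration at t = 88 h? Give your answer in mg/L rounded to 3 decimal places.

k = ln 2 / 18 = 0.03851 per h
Dose 1 (80 mg at t=0 h): 80·exp(−0.03851·88) = 2.700 mg/L
Dose 2 (200 mg at t=11 h): 200·exp(−0.03851·77) = 10.311 mg/L
Dose 3 (50 mg at t=22 h): 50·exp(−0.03851·66) = 3.937 mg/L
Dose 4 (180 mg at t=33 h): 180·exp(−0.03851·55) = 21.650 mg/L
Dose 5 (70 mg at t=44 h): 70·exp(−0.03851·44) = 12.860 mg/L
Dose 6 (475 mg at t=55 h): 475·exp(−0.03851·33) = 133.292 mg/L
Dose 7 (220 mg at t=66 h): 220·exp(−0.03851·22) = 94.297 mg/L
Dose 8 (500 mg at t=77 h): 500·exp(−0.03851·11) = 327.346 mg/L
C(88) = 2.700 + 10.311 + 3.937 + 21.650 + 12.860 + 133.292 + 94.297 + 327.346 = 606.394 mg/L

606.394 mg/L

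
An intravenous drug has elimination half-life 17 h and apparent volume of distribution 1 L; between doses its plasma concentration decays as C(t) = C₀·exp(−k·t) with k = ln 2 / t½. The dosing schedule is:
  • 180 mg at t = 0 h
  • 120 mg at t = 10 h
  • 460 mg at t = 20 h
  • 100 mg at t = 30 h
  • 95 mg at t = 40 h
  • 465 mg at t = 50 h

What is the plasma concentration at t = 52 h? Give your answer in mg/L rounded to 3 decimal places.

695.628 mg/L

k = ln 2 / 17 = 0.04077 per h
Dose 1 (180 mg at t=0 h): 180·exp(−0.04077·52) = 21.601 mg/L
Dose 2 (120 mg at t=10 h): 120·exp(−0.04077·42) = 21.650 mg/L
Dose 3 (460 mg at t=20 h): 460·exp(−0.04077·32) = 124.771 mg/L
Dose 4 (100 mg at t=30 h): 100·exp(−0.04077·22) = 40.779 mg/L
Dose 5 (95 mg at t=40 h): 95·exp(−0.04077·12) = 58.241 mg/L
Dose 6 (465 mg at t=50 h): 465·exp(−0.04077·2) = 428.586 mg/L
C(52) = 21.601 + 21.650 + 124.771 + 40.779 + 58.241 + 428.586 = 695.628 mg/L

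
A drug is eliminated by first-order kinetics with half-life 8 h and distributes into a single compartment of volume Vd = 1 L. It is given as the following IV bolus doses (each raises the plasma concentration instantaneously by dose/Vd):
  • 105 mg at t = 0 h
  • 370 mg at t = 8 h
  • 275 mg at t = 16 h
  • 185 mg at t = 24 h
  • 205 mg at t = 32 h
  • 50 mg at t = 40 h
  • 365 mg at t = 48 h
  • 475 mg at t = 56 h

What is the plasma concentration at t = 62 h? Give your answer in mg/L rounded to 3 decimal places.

429.531 mg/L

k = ln 2 / 8 = 0.08664 per h
Dose 1 (105 mg at t=0 h): 105·exp(−0.08664·62) = 0.488 mg/L
Dose 2 (370 mg at t=8 h): 370·exp(−0.08664·54) = 3.438 mg/L
Dose 3 (275 mg at t=16 h): 275·exp(−0.08664·46) = 5.110 mg/L
Dose 4 (185 mg at t=24 h): 185·exp(−0.08664·38) = 6.875 mg/L
Dose 5 (205 mg at t=32 h): 205·exp(−0.08664·30) = 15.237 mg/L
Dose 6 (50 mg at t=40 h): 50·exp(−0.08664·22) = 7.433 mg/L
Dose 7 (365 mg at t=48 h): 365·exp(−0.08664·14) = 108.515 mg/L
Dose 8 (475 mg at t=56 h): 475·exp(−0.08664·6) = 282.437 mg/L
C(62) = 0.488 + 3.438 + 5.110 + 6.875 + 15.237 + 7.433 + 108.515 + 282.437 = 429.531 mg/L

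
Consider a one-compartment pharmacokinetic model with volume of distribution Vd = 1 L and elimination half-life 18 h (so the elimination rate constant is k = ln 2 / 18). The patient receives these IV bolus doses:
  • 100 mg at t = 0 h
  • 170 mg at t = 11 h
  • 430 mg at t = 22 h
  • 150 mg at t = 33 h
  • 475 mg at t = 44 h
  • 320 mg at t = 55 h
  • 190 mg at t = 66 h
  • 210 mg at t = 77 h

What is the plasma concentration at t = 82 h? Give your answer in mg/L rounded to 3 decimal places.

k = ln 2 / 18 = 0.03851 per h
Dose 1 (100 mg at t=0 h): 100·exp(−0.03851·82) = 4.252 mg/L
Dose 2 (170 mg at t=11 h): 170·exp(−0.03851·71) = 11.042 mg/L
Dose 3 (430 mg at t=22 h): 430·exp(−0.03851·60) = 42.661 mg/L
Dose 4 (150 mg at t=33 h): 150·exp(−0.03851·49) = 22.731 mg/L
Dose 5 (475 mg at t=44 h): 475·exp(−0.03851·38) = 109.948 mg/L
Dose 6 (320 mg at t=55 h): 320·exp(−0.03851·27) = 113.137 mg/L
Dose 7 (190 mg at t=66 h): 190·exp(−0.03851·16) = 102.606 mg/L
Dose 8 (210 mg at t=77 h): 210·exp(−0.03851·5) = 173.221 mg/L
C(82) = 4.252 + 11.042 + 42.661 + 22.731 + 109.948 + 113.137 + 102.606 + 173.221 = 579.598 mg/L

579.598 mg/L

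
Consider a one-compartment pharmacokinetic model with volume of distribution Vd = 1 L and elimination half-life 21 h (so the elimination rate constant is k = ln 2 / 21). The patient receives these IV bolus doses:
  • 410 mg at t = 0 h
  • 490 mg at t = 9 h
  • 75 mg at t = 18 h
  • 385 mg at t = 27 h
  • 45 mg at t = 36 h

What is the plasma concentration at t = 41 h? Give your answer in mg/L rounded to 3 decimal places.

592.138 mg/L

k = ln 2 / 21 = 0.03301 per h
Dose 1 (410 mg at t=0 h): 410·exp(−0.03301·41) = 105.940 mg/L
Dose 2 (490 mg at t=9 h): 490·exp(−0.03301·32) = 170.406 mg/L
Dose 3 (75 mg at t=18 h): 75·exp(−0.03301·23) = 35.104 mg/L
Dose 4 (385 mg at t=27 h): 385·exp(−0.03301·14) = 242.535 mg/L
Dose 5 (45 mg at t=36 h): 45·exp(−0.03301·5) = 38.154 mg/L
C(41) = 105.940 + 170.406 + 35.104 + 242.535 + 38.154 = 592.138 mg/L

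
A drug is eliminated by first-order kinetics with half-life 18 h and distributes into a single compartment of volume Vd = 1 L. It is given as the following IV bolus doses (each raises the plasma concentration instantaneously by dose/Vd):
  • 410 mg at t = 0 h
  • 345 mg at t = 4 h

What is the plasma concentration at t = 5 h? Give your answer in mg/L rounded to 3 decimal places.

670.160 mg/L

k = ln 2 / 18 = 0.03851 per h
Dose 1 (410 mg at t=0 h): 410·exp(−0.03851·5) = 338.193 mg/L
Dose 2 (345 mg at t=4 h): 345·exp(−0.03851·1) = 331.967 mg/L
C(5) = 338.193 + 331.967 = 670.160 mg/L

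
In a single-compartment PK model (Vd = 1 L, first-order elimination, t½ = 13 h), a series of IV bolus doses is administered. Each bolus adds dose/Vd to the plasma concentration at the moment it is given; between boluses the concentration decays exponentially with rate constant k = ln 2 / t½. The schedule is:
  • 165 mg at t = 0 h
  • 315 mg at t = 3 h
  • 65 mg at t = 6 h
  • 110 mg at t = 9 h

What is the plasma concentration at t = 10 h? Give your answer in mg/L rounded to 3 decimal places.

k = ln 2 / 13 = 0.05332 per h
Dose 1 (165 mg at t=0 h): 165·exp(−0.05332·10) = 96.810 mg/L
Dose 2 (315 mg at t=3 h): 315·exp(−0.05332·7) = 216.879 mg/L
Dose 3 (65 mg at t=6 h): 65·exp(−0.05332·4) = 52.516 mg/L
Dose 4 (110 mg at t=9 h): 110·exp(−0.05332·1) = 104.289 mg/L
C(10) = 96.810 + 216.879 + 52.516 + 104.289 = 470.494 mg/L

470.494 mg/L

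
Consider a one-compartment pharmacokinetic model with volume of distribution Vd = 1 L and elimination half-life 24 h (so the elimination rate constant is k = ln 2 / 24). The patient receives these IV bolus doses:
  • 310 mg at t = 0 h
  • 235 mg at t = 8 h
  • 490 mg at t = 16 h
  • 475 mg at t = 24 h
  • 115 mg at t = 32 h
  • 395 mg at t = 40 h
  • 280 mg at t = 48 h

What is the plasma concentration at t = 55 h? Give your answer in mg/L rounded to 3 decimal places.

k = ln 2 / 24 = 0.02888 per h
Dose 1 (310 mg at t=0 h): 310·exp(−0.02888·55) = 63.314 mg/L
Dose 2 (235 mg at t=8 h): 235·exp(−0.02888·47) = 60.472 mg/L
Dose 3 (490 mg at t=16 h): 490·exp(−0.02888·39) = 158.863 mg/L
Dose 4 (475 mg at t=24 h): 475·exp(−0.02888·31) = 194.027 mg/L
Dose 5 (115 mg at t=32 h): 115·exp(−0.02888·23) = 59.185 mg/L
Dose 6 (395 mg at t=40 h): 395·exp(−0.02888·15) = 256.126 mg/L
Dose 7 (280 mg at t=48 h): 280·exp(−0.02888·7) = 228.748 mg/L
C(55) = 63.314 + 60.472 + 158.863 + 194.027 + 59.185 + 256.126 + 228.748 = 1020.735 mg/L

1020.735 mg/L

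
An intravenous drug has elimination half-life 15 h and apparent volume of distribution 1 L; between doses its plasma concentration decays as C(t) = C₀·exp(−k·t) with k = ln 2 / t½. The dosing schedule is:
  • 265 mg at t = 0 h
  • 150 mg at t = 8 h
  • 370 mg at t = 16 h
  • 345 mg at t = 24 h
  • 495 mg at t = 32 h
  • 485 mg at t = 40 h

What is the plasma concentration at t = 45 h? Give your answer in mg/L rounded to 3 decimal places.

944.275 mg/L

k = ln 2 / 15 = 0.04621 per h
Dose 1 (265 mg at t=0 h): 265·exp(−0.04621·45) = 33.125 mg/L
Dose 2 (150 mg at t=8 h): 150·exp(−0.04621·37) = 27.136 mg/L
Dose 3 (370 mg at t=16 h): 370·exp(−0.04621·29) = 96.875 mg/L
Dose 4 (345 mg at t=24 h): 345·exp(−0.04621·21) = 130.731 mg/L
Dose 5 (495 mg at t=32 h): 495·exp(−0.04621·13) = 271.464 mg/L
Dose 6 (485 mg at t=40 h): 485·exp(−0.04621·5) = 384.945 mg/L
C(45) = 33.125 + 27.136 + 96.875 + 130.731 + 271.464 + 384.945 = 944.275 mg/L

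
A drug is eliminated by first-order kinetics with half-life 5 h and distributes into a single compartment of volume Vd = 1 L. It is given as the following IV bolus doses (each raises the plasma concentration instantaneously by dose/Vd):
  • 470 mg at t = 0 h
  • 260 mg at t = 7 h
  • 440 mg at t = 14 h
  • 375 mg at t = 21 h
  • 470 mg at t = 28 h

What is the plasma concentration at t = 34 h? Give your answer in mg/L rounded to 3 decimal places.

k = ln 2 / 5 = 0.13863 per h
Dose 1 (470 mg at t=0 h): 470·exp(−0.13863·34) = 4.218 mg/L
Dose 2 (260 mg at t=7 h): 260·exp(−0.13863·27) = 6.158 mg/L
Dose 3 (440 mg at t=14 h): 440·exp(−0.13863·20) = 27.500 mg/L
Dose 4 (375 mg at t=21 h): 375·exp(−0.13863·13) = 61.852 mg/L
Dose 5 (470 mg at t=28 h): 470·exp(−0.13863·6) = 204.579 mg/L
C(34) = 4.218 + 6.158 + 27.500 + 61.852 + 204.579 = 304.307 mg/L

304.307 mg/L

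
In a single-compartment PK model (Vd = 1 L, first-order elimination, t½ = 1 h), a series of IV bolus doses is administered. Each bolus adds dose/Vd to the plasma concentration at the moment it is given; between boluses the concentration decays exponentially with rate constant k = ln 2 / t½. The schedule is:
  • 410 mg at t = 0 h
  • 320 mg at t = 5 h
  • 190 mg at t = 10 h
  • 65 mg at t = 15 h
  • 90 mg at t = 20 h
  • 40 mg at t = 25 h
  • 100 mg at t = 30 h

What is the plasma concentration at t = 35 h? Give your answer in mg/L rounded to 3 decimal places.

3.167 mg/L

k = ln 2 / 1 = 0.69315 per h
Dose 1 (410 mg at t=0 h): 410·exp(−0.69315·35) = 0.000 mg/L
Dose 2 (320 mg at t=5 h): 320·exp(−0.69315·30) = 0.000 mg/L
Dose 3 (190 mg at t=10 h): 190·exp(−0.69315·25) = 0.000 mg/L
Dose 4 (65 mg at t=15 h): 65·exp(−0.69315·20) = 0.000 mg/L
Dose 5 (90 mg at t=20 h): 90·exp(−0.69315·15) = 0.003 mg/L
Dose 6 (40 mg at t=25 h): 40·exp(−0.69315·10) = 0.039 mg/L
Dose 7 (100 mg at t=30 h): 100·exp(−0.69315·5) = 3.125 mg/L
C(35) = 0.000 + 0.000 + 0.000 + 0.000 + 0.003 + 0.039 + 3.125 = 3.167 mg/L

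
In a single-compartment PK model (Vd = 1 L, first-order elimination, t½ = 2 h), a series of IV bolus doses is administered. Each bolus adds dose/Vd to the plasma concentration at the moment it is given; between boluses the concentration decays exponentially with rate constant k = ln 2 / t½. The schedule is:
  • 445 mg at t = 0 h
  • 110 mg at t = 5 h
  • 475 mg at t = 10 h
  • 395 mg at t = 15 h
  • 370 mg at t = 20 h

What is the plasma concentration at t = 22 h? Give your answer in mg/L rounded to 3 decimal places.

k = ln 2 / 2 = 0.34657 per h
Dose 1 (445 mg at t=0 h): 445·exp(−0.34657·22) = 0.217 mg/L
Dose 2 (110 mg at t=5 h): 110·exp(−0.34657·17) = 0.304 mg/L
Dose 3 (475 mg at t=10 h): 475·exp(−0.34657·12) = 7.422 mg/L
Dose 4 (395 mg at t=15 h): 395·exp(−0.34657·7) = 34.913 mg/L
Dose 5 (370 mg at t=20 h): 370·exp(−0.34657·2) = 185.000 mg/L
C(22) = 0.217 + 0.304 + 7.422 + 34.913 + 185.000 = 227.856 mg/L

227.856 mg/L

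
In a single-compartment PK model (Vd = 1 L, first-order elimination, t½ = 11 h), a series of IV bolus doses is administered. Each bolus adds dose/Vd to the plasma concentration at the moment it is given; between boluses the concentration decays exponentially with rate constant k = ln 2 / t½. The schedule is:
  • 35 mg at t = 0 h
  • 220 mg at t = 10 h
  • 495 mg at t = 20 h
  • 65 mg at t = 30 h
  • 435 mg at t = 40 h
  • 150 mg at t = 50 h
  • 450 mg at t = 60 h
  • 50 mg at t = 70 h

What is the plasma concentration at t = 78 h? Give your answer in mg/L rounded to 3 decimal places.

k = ln 2 / 11 = 0.06301 per h
Dose 1 (35 mg at t=0 h): 35·exp(−0.06301·78) = 0.257 mg/L
Dose 2 (220 mg at t=10 h): 220·exp(−0.06301·68) = 3.030 mg/L
Dose 3 (495 mg at t=20 h): 495·exp(−0.06301·58) = 12.804 mg/L
Dose 4 (65 mg at t=30 h): 65·exp(−0.06301·48) = 3.157 mg/L
Dose 5 (435 mg at t=40 h): 435·exp(−0.06301·38) = 39.680 mg/L
Dose 6 (150 mg at t=50 h): 150·exp(−0.06301·28) = 25.694 mg/L
Dose 7 (450 mg at t=60 h): 450·exp(−0.06301·18) = 144.750 mg/L
Dose 8 (50 mg at t=70 h): 50·exp(−0.06301·8) = 30.202 mg/L
C(78) = 0.257 + 3.030 + 12.804 + 3.157 + 39.680 + 25.694 + 144.750 + 30.202 = 259.575 mg/L

259.575 mg/L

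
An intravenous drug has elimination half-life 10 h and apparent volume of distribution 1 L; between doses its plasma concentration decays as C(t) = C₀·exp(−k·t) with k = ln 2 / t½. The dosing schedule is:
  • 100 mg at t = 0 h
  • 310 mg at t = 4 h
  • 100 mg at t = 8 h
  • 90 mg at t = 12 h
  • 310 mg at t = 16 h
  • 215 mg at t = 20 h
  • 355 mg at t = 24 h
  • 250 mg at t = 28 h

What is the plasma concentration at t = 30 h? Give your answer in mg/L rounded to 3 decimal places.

788.059 mg/L

k = ln 2 / 10 = 0.06931 per h
Dose 1 (100 mg at t=0 h): 100·exp(−0.06931·30) = 12.500 mg/L
Dose 2 (310 mg at t=4 h): 310·exp(−0.06931·26) = 51.131 mg/L
Dose 3 (100 mg at t=8 h): 100·exp(−0.06931·22) = 21.764 mg/L
Dose 4 (90 mg at t=12 h): 90·exp(−0.06931·18) = 25.846 mg/L
Dose 5 (310 mg at t=16 h): 310·exp(−0.06931·14) = 117.468 mg/L
Dose 6 (215 mg at t=20 h): 215·exp(−0.06931·10) = 107.500 mg/L
Dose 7 (355 mg at t=24 h): 355·exp(−0.06931·6) = 234.213 mg/L
Dose 8 (250 mg at t=28 h): 250·exp(−0.06931·2) = 217.638 mg/L
C(30) = 12.500 + 51.131 + 21.764 + 25.846 + 117.468 + 107.500 + 234.213 + 217.638 = 788.059 mg/L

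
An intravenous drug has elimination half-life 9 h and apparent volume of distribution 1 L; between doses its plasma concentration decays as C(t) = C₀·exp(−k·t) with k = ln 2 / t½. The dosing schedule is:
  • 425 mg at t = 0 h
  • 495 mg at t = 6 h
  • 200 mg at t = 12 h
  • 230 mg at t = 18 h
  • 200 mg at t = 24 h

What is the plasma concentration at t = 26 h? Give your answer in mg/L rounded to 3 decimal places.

k = ln 2 / 9 = 0.07702 per h
Dose 1 (425 mg at t=0 h): 425·exp(−0.07702·26) = 57.378 mg/L
Dose 2 (495 mg at t=6 h): 495·exp(−0.07702·20) = 106.084 mg/L
Dose 3 (200 mg at t=12 h): 200·exp(−0.07702·14) = 68.040 mg/L
Dose 4 (230 mg at t=18 h): 230·exp(−0.07702·8) = 124.207 mg/L
Dose 5 (200 mg at t=24 h): 200·exp(−0.07702·2) = 171.449 mg/L
C(26) = 57.378 + 106.084 + 68.040 + 124.207 + 171.449 = 527.157 mg/L

527.157 mg/L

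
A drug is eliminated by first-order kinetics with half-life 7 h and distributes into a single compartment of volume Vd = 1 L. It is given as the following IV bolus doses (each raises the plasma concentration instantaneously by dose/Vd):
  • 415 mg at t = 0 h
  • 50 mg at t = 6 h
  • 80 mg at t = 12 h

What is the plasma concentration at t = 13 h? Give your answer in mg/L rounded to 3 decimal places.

212.007 mg/L

k = ln 2 / 7 = 0.09902 per h
Dose 1 (415 mg at t=0 h): 415·exp(−0.09902·13) = 114.549 mg/L
Dose 2 (50 mg at t=6 h): 50·exp(−0.09902·7) = 25.000 mg/L
Dose 3 (80 mg at t=12 h): 80·exp(−0.09902·1) = 72.458 mg/L
C(13) = 114.549 + 25.000 + 72.458 = 212.007 mg/L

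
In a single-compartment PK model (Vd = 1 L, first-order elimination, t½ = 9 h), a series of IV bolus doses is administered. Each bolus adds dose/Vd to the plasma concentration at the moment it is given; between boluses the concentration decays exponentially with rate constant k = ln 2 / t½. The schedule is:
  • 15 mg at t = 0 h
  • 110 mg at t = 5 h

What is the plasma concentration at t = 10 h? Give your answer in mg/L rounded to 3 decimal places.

k = ln 2 / 9 = 0.07702 per h
Dose 1 (15 mg at t=0 h): 15·exp(−0.07702·10) = 6.944 mg/L
Dose 2 (110 mg at t=5 h): 110·exp(−0.07702·5) = 74.843 mg/L
C(10) = 6.944 + 74.843 = 81.788 mg/L

81.788 mg/L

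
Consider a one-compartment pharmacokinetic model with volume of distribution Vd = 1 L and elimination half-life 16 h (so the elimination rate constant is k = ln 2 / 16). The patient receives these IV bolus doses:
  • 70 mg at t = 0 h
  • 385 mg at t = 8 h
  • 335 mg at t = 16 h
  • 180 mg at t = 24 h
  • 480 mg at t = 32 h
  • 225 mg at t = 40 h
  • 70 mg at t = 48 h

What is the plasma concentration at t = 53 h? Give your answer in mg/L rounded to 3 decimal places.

k = ln 2 / 16 = 0.04332 per h
Dose 1 (70 mg at t=0 h): 70·exp(−0.04332·53) = 7.046 mg/L
Dose 2 (385 mg at t=8 h): 385·exp(−0.04332·45) = 54.804 mg/L
Dose 3 (335 mg at t=16 h): 335·exp(−0.04332·37) = 67.439 mg/L
Dose 4 (180 mg at t=24 h): 180·exp(−0.04332·29) = 51.245 mg/L
Dose 5 (480 mg at t=32 h): 480·exp(−0.04332·21) = 193.259 mg/L
Dose 6 (225 mg at t=40 h): 225·exp(−0.04332·13) = 128.114 mg/L
Dose 7 (70 mg at t=48 h): 70·exp(−0.04332·5) = 56.367 mg/L
C(53) = 7.046 + 54.804 + 67.439 + 51.245 + 193.259 + 128.114 + 56.367 = 558.275 mg/L

558.275 mg/L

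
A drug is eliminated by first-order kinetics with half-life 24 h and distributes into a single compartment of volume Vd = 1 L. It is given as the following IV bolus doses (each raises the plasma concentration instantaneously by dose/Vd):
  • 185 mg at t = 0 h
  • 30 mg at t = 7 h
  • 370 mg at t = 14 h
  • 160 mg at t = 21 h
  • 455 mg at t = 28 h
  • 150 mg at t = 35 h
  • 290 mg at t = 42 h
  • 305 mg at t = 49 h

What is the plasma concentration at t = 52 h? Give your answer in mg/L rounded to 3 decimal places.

k = ln 2 / 24 = 0.02888 per h
Dose 1 (185 mg at t=0 h): 185·exp(−0.02888·52) = 41.204 mg/L
Dose 2 (30 mg at t=7 h): 30·exp(−0.02888·45) = 8.179 mg/L
Dose 3 (370 mg at t=14 h): 370·exp(−0.02888·38) = 123.473 mg/L
Dose 4 (160 mg at t=21 h): 160·exp(−0.02888·31) = 65.357 mg/L
Dose 5 (455 mg at t=28 h): 455·exp(−0.02888·24) = 227.500 mg/L
Dose 6 (150 mg at t=35 h): 150·exp(−0.02888·17) = 91.804 mg/L
Dose 7 (290 mg at t=42 h): 290·exp(−0.02888·10) = 217.255 mg/L
Dose 8 (305 mg at t=49 h): 305·exp(−0.02888·3) = 279.686 mg/L
C(52) = 41.204 + 8.179 + 123.473 + 65.357 + 227.500 + 91.804 + 217.255 + 279.686 = 1054.457 mg/L

1054.457 mg/L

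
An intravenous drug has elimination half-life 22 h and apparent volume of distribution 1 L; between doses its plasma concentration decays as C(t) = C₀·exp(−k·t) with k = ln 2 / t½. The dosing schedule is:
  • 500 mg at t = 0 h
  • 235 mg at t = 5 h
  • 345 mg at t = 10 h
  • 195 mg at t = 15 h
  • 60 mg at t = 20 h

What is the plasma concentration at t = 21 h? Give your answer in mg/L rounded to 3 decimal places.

k = ln 2 / 22 = 0.03151 per h
Dose 1 (500 mg at t=0 h): 500·exp(−0.03151·21) = 258.002 mg/L
Dose 2 (235 mg at t=5 h): 235·exp(−0.03151·16) = 141.951 mg/L
Dose 3 (345 mg at t=10 h): 345·exp(−0.03151·11) = 243.952 mg/L
Dose 4 (195 mg at t=15 h): 195·exp(−0.03151·6) = 161.412 mg/L
Dose 5 (60 mg at t=20 h): 60·exp(−0.03151·1) = 58.139 mg/L
C(21) = 258.002 + 141.951 + 243.952 + 161.412 + 58.139 = 863.455 mg/L

863.455 mg/L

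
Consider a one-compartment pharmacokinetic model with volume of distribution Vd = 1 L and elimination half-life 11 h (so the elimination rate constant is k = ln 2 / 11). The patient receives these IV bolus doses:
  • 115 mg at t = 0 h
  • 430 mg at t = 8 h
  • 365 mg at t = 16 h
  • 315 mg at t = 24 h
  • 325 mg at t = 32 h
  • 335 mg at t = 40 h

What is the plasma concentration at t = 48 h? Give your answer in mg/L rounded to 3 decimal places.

k = ln 2 / 11 = 0.06301 per h
Dose 1 (115 mg at t=0 h): 115·exp(−0.06301·48) = 5.586 mg/L
Dose 2 (430 mg at t=8 h): 430·exp(−0.06301·40) = 34.579 mg/L
Dose 3 (365 mg at t=16 h): 365·exp(−0.06301·32) = 48.592 mg/L
Dose 4 (315 mg at t=24 h): 315·exp(−0.06301·24) = 69.425 mg/L
Dose 5 (325 mg at t=32 h): 325·exp(−0.06301·16) = 118.583 mg/L
Dose 6 (335 mg at t=40 h): 335·exp(−0.06301·8) = 202.355 mg/L
C(48) = 5.586 + 34.579 + 48.592 + 69.425 + 118.583 + 202.355 = 479.121 mg/L

479.121 mg/L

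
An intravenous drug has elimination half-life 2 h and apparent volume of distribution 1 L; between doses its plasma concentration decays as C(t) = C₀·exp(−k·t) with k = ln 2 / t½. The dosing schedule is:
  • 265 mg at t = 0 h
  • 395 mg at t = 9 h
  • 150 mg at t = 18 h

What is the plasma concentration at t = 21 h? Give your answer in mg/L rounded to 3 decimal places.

59.388 mg/L

k = ln 2 / 2 = 0.34657 per h
Dose 1 (265 mg at t=0 h): 265·exp(−0.34657·21) = 0.183 mg/L
Dose 2 (395 mg at t=9 h): 395·exp(−0.34657·12) = 6.172 mg/L
Dose 3 (150 mg at t=18 h): 150·exp(−0.34657·3) = 53.033 mg/L
C(21) = 0.183 + 6.172 + 53.033 = 59.388 mg/L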